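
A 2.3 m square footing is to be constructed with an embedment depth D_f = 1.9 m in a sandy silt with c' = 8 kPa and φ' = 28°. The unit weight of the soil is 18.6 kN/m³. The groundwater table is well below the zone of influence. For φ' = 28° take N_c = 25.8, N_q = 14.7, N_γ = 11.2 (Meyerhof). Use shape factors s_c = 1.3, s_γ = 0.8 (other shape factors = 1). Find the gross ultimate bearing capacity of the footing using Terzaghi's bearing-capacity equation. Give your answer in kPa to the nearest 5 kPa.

Effective surcharge at the founding depth q = γ·D_f = 18.6 × 1.9 = 35.34 kPa.
q_ult = c·N_c·s_c + q·N_q + 0.5·γ·B·N_γ·s_γ
     = 8 × 25.8 × 1.3 + 35.34 × 14.7 + 0.5 × 18.6 × 2.3 × 11.2 × 0.8
     = 268.32 + 519.5 + 191.65 = 979.47 kPa.

q_ult ≈ 980 kPa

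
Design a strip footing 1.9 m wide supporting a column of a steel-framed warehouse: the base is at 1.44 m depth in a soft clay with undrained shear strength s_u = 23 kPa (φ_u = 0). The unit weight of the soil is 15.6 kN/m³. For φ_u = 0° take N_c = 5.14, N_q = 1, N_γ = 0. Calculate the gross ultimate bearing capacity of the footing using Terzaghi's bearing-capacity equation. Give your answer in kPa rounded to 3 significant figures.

q_ult ≈ 141 kPa

Overburden at base level: q = 15.6 × 1.44 = 22.464 kPa.
Cohesion term c·N_c = 23 × 5.14 = 118.22 kPa; surcharge term q·N_q = 22.464 × 1 = 22.464 kPa.
q_ult = 118.22 + 22.464 = 140.68 kPa.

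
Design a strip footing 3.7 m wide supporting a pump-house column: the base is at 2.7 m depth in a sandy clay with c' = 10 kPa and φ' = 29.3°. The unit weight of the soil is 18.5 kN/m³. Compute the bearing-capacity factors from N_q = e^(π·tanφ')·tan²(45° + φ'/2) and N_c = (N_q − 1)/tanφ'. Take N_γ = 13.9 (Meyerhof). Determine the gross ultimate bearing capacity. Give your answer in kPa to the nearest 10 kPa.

q_ult ≈ 1610 kPa

tan29.3° = 0.5612, so N_q = e^(π×0.5612)·tan²(59.65°) = 5.83 × 2.917 = 17.
N_c = (17 − 1)/tan29.3° = 28.52.
Effective surcharge at the founding depth q = γ·D_f = 18.5 × 2.7 = 49.95 kPa.
q_ult = c·N_c + q·N_q + 0.5·γ·B·N_γ
     = 10 × 28.52 + 49.95 × 17.004 + 0.5 × 18.5 × 3.7 × 13.9
     = 285.2 + 849.37 + 475.73 = 1610.3 kPa.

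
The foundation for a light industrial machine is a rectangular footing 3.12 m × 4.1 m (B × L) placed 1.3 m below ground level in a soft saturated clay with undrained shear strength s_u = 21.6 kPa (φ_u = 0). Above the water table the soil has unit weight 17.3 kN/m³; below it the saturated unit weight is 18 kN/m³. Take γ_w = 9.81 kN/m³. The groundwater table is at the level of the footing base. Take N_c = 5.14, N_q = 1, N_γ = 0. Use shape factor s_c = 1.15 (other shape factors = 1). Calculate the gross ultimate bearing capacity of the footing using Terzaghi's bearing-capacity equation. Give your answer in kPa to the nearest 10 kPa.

q_ult ≈ 150 kPa

q = γ·D_f = 17.3 × 1.3 = 22.49 kPa.
c·N_c·s_c = 21.6 × 5.14 × 1.15 = 127.68 kPa
q·N_q = 22.49 × 1 = 22.49 kPa
q_ult = 127.68 + 22.49 = 150.17 kPa.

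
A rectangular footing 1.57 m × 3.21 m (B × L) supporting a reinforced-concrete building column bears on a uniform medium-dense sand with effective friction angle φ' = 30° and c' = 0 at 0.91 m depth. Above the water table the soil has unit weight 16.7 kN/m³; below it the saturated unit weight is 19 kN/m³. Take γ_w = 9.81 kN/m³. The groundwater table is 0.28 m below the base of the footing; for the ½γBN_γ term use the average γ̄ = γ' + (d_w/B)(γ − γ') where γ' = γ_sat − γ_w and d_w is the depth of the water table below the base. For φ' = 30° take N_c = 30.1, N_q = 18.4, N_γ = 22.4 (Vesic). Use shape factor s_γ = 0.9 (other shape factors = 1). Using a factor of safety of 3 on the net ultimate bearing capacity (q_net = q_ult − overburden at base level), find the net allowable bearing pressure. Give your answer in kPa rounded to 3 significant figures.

Effective surcharge at the founding depth q = γ·D_f = 16.7 × 0.91 = 15.197 kPa.
With d_w = 0.28 m < B, γ̄ = 9.19 + (0.28/1.57) × (16.7 − 9.19) = 10.529 kN/m³.
q_ult = q·N_q + 0.5·γ·B·N_γ·s_γ
     = 15.197 × 18.4 + 0.5 × 10.529 × 1.57 × 22.4 × 0.9
     = 279.62 + 166.63 = 446.26 kPa.
q_net = 446.26 − 15.197 = 431.06 kPa.
q_all(net) = 431.06 / 3 = 143.69 kPa.

q_all(net) ≈ 144 kPa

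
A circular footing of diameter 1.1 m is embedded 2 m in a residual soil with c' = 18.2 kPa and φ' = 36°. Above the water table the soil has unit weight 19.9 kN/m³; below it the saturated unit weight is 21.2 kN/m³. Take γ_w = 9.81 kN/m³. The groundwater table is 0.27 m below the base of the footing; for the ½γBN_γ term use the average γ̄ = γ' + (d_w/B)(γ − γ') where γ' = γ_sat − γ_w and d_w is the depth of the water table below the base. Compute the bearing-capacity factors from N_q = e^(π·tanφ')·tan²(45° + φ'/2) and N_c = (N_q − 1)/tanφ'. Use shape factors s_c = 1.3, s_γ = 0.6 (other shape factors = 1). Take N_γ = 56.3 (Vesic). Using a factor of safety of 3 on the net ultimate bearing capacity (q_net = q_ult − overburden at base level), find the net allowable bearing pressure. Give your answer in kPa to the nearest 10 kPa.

N_q = e^(π·tan36°)·tan²(63°) = 37.75; N_c = (N_q − 1)/tanφ' = 50.59.
Overburden at base level: q = 19.9 × 2 = 39.8 kPa.
The water table is 0.27 m below the base (< B = 1.1 m), so the ½γBN_γ term uses γ̄ = γ' + (d_w/B)(γ − γ') = 11.39 + (0.27/1.1)(19.9 − 11.39) = 13.479 kN/m³.
Cohesion term c·N_c·s_c = 18.2 × 50.585 × 1.3 = 1196.9 kPa; surcharge term q·N_q = 39.8 × 37.752 = 1502.5 kPa; self-weight term 0.5·γ·B·N_γ·s_γ = 0.5 × 13.479 × 1.1 × 56.3 × 0.6 = 250.42 kPa.
q_ult = 1196.9 + 1502.5 + 250.42 = 2949.8 kPa.
q_net = 2949.8 − 39.8 = 2910 kPa.
q_all(net) = 2910 / 3 = 970.01 kPa.

q_all(net) ≈ 970 kPa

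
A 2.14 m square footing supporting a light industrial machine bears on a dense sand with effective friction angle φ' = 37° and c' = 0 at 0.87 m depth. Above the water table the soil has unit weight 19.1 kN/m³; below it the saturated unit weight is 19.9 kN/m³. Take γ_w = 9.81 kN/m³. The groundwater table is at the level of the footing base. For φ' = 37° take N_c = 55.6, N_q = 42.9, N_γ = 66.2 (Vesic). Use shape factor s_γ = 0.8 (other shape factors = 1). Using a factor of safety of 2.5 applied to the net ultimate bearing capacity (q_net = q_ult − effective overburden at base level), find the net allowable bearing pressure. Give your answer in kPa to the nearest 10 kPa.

q_all(net) ≈ 510 kPa

Effective surcharge at the founding depth q = γ·D_f = 19.1 × 0.87 = 16.617 kPa.
The water table coincides with the base, so in the self-weight term γ → γ' = 10.09 kN/m³.
q_ult = q·N_q + 0.5·γ·B·N_γ·s_γ
     = 16.617 × 42.9 + 0.5 × 10.09 × 2.14 × 66.2 × 0.8
     = 712.87 + 571.77 = 1284.6 kPa.
Net ultimate: q_net = 1284.6 − 16.617 = 1268 kPa.
q_all(net) = 1268 / 2.5 = 507.21 kPa.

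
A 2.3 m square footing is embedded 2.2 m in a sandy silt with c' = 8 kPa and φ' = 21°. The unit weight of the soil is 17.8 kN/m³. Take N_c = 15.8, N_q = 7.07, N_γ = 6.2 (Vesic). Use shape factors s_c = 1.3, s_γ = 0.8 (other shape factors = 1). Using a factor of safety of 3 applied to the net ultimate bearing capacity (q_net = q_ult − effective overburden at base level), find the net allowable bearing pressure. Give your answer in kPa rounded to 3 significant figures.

Effective surcharge at the founding depth q = γ·D_f = 17.8 × 2.2 = 39.16 kPa.
q_ult = c·N_c·s_c + q·N_q + 0.5·γ·B·N_γ·s_γ
     = 8 × 15.8 × 1.3 + 39.16 × 7.07 + 0.5 × 17.8 × 2.3 × 6.2 × 0.8
     = 164.32 + 276.86 + 101.53 = 542.71 kPa.
Net ultimate: q_net = 542.71 − 39.16 = 503.55 kPa.
q_all(net) = 503.55 / 3 = 167.85 kPa.

q_all(net) ≈ 168 kPa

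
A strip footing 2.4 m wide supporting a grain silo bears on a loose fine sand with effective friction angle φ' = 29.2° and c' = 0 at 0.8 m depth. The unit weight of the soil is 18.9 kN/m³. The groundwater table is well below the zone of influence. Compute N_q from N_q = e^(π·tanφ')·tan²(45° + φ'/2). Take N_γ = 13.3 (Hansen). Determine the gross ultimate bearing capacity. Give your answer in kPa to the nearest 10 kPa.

tan29.2° = 0.5589, so N_q = e^(π×0.5589)·tan²(59.6°) = 5.788 × 2.905 = 16.82.
Effective surcharge at the founding depth q = γ·D_f = 18.9 × 0.8 = 15.12 kPa.
q_ult = q·N_q + 0.5·γ·B·N_γ
     = 15.12 × 16.815 + 0.5 × 18.9 × 2.4 × 13.3
     = 254.24 + 301.64 = 555.89 kPa.

q_ult ≈ 560 kPa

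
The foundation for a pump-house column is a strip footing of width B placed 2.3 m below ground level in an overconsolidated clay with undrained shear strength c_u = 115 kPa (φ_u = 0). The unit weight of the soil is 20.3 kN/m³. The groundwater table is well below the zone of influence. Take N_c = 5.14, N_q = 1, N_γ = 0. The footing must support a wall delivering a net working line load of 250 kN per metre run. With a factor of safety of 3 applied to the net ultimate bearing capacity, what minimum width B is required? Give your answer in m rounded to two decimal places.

B = 1.27 m

Effective surcharge at the founding depth q = γ·D_f = 20.3 × 2.3 = 46.69 kPa.
q_ult = c·N_c + q·N_q
     = 115 × 5.14 + 46.69 × 1
     = 591.1 + 46.69 = 637.79 kPa.
For φ = 0 the ½γBN_γ term vanishes, so q_ult is independent of B. q_net = 637.79 − 46.69 = 591.1 kPa; q_all(net) = 591.1/3 = 197.03 kPa.
Required width B = w / q_all(net) = 250 / 197.03 = 1.269 m.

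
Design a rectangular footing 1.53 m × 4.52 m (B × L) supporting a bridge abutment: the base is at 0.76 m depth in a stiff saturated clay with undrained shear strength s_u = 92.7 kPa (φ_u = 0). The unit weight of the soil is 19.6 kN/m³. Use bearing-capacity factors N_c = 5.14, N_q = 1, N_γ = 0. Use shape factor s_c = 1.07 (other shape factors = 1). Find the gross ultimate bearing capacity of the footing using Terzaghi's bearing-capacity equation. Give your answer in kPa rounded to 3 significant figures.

q_ult ≈ 525 kPa

Effective surcharge at the founding depth q = γ·D_f = 19.6 × 0.76 = 14.896 kPa.
q_ult = c·N_c·s_c + q·N_q
     = 92.7 × 5.14 × 1.07 + 14.896 × 1
     = 509.83 + 14.896 = 524.73 kPa.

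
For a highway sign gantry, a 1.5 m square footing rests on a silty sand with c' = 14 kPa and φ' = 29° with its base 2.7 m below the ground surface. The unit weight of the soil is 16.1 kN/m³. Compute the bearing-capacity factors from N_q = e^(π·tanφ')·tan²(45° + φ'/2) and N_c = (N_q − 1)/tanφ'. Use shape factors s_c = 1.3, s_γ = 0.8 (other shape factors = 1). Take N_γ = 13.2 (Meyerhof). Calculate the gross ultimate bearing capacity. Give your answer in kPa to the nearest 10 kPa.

tan29° = 0.5543, so N_q = e^(π×0.5543)·tan²(59.5°) = 5.705 × 2.882 = 16.44.
N_c = (16.44 − 1)/tan29° = 27.86.
Overburden at base level: q = 16.1 × 2.7 = 43.47 kPa.
Cohesion term c·N_c·s_c = 14 × 27.86 × 1.3 = 507.06 kPa; surcharge term q·N_q = 43.47 × 16.443 = 714.79 kPa; self-weight term 0.5·γ·B·N_γ·s_γ = 0.5 × 16.1 × 1.5 × 13.2 × 0.8 = 127.51 kPa.
q_ult = 507.06 + 714.79 + 127.51 = 1349.4 kPa.

q_ult ≈ 1350 kPa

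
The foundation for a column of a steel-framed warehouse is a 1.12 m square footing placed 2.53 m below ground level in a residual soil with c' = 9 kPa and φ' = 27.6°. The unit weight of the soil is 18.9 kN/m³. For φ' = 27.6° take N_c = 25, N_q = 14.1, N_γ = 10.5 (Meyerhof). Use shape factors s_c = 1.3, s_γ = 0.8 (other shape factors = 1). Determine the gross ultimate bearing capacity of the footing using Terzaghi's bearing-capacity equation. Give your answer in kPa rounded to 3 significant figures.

q_ult ≈ 1060 kPa

Overburden at base level: q = 18.9 × 2.53 = 47.817 kPa.
Cohesion term c·N_c·s_c = 9 × 25 × 1.3 = 292.5 kPa; surcharge term q·N_q = 47.817 × 14.1 = 674.22 kPa; self-weight term 0.5·γ·B·N_γ·s_γ = 0.5 × 18.9 × 1.12 × 10.5 × 0.8 = 88.906 kPa.
q_ult = 292.5 + 674.22 + 88.906 = 1055.6 kPa.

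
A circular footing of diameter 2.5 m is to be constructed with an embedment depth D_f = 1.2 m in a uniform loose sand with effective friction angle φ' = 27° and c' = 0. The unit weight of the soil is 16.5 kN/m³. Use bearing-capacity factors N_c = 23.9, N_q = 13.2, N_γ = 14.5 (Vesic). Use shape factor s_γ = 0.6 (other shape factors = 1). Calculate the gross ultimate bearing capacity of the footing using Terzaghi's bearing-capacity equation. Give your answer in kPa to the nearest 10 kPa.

Effective surcharge at the founding depth q = γ·D_f = 16.5 × 1.2 = 19.8 kPa.
q_ult = q·N_q + 0.5·γ·B·N_γ·s_γ
     = 19.8 × 13.2 + 0.5 × 16.5 × 2.5 × 14.5 × 0.6
     = 261.36 + 179.44 = 440.8 kPa.

q_ult ≈ 440 kPa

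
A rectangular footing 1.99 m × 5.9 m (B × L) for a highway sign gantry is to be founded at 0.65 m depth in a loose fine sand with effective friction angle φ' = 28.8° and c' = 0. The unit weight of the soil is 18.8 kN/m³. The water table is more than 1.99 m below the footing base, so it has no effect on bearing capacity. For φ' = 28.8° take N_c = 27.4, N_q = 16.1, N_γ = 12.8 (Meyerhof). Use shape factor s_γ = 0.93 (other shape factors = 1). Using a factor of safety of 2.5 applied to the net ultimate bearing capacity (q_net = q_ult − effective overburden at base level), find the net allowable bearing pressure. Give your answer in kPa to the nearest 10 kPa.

Overburden at base level: q = 18.8 × 0.65 = 12.22 kPa.
Surcharge term q·N_q = 12.22 × 16.1 = 196.74 kPa; self-weight term 0.5·γ·B·N_γ·s_γ = 0.5 × 18.8 × 1.99 × 12.8 × 0.93 = 222.68 kPa.
q_ult = 196.74 + 222.68 = 419.42 kPa.
Net ultimate: q_net = 419.42 − 12.22 = 407.2 kPa.
q_all(net) = 407.2 / 2.5 = 162.88 kPa.

q_all(net) ≈ 160 kPa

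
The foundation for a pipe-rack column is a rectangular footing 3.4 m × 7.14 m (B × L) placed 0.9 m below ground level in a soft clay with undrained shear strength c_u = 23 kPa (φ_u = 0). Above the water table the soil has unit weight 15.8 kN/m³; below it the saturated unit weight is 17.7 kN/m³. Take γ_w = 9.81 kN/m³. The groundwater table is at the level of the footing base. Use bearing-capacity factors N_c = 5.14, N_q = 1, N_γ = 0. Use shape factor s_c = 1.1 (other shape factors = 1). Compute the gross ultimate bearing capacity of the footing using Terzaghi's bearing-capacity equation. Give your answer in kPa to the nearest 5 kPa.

Effective surcharge at the founding depth q = γ·D_f = 15.8 × 0.9 = 14.22 kPa.
q_ult = c·N_c·s_c + q·N_q
     = 23 × 5.14 × 1.1 + 14.22 × 1
     = 130.04 + 14.22 = 144.26 kPa.

q_ult ≈ 145 kPa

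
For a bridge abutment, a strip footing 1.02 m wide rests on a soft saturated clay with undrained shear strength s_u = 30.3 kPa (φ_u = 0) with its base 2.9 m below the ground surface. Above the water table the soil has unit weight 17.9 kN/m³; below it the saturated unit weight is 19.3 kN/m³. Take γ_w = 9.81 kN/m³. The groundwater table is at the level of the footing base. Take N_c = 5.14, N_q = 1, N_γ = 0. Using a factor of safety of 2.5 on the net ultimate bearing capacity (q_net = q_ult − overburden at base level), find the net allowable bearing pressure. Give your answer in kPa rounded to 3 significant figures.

Overburden at base level: q = 17.9 × 2.9 = 51.91 kPa.
Cohesion term c·N_c = 30.3 × 5.14 = 155.74 kPa; surcharge term q·N_q = 51.91 × 1 = 51.91 kPa.
q_ult = 155.74 + 51.91 = 207.65 kPa.
q_net = 207.65 − 51.91 = 155.74 kPa.
q_all(net) = 155.74 / 2.5 = 62.297 kPa.

q_all(net) ≈ 62.3 kPa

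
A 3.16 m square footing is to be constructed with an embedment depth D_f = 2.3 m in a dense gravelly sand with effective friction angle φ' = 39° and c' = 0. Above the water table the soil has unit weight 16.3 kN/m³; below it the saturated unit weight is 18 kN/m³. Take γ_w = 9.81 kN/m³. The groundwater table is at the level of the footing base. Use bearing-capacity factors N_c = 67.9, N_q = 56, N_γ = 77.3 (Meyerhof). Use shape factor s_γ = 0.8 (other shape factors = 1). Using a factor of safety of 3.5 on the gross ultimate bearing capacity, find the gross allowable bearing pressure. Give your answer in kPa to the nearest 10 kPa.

Overburden at base level: q = 16.3 × 2.3 = 37.49 kPa.
Below the base the soil is submerged, so the ½γBN_γ term uses γ' = 18 − 9.81 = 8.19 kN/m³.
Surcharge term q·N_q = 37.49 × 56 = 2099.4 kPa; self-weight term 0.5·γ·B·N_γ·s_γ = 0.5 × 8.19 × 3.16 × 77.3 × 0.8 = 800.22 kPa.
q_ult = 2099.4 + 800.22 = 2899.7 kPa.
q_all = 2899.7 / 3.5 = 828.47 kPa.

q_all ≈ 830 kPa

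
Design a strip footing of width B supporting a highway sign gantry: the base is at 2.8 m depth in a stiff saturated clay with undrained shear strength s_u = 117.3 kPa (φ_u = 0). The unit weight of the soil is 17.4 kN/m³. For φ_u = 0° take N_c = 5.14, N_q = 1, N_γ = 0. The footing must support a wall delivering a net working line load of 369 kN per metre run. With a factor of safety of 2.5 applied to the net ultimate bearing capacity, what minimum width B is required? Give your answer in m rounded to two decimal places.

q = γ·D_f = 17.4 × 2.8 = 48.72 kPa.
c·N_c = 117.3 × 5.14 = 602.92 kPa
q·N_q = 48.72 × 1 = 48.72 kPa
q_ult = 602.92 + 48.72 = 651.64 kPa.
For φ = 0 the ½γBN_γ term vanishes, so q_ult is independent of B. q_net = 651.64 − 48.72 = 602.92 kPa; q_all(net) = 602.92/2.5 = 241.17 kPa.
Required width B = w / q_all(net) = 369 / 241.17 = 1.53 m.

B = 1.53 m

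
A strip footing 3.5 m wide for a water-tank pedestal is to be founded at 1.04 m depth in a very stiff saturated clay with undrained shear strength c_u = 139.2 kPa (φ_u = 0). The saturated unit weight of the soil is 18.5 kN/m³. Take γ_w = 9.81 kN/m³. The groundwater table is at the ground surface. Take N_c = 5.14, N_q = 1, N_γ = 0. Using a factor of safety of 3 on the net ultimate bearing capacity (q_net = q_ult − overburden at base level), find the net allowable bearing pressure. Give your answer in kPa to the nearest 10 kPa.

q_all(net) ≈ 240 kPa

With the water table at the surface the whole profile is submerged: γ' = 18.5 − 9.81 = 8.69 kN/m³, so q = γ'·D_f = 9.0376 kPa.
q_ult = c·N_c + q·N_q
     = 139.2 × 5.14 + 9.0376 × 1
     = 715.49 + 9.0376 = 724.53 kPa.
q_net = 724.53 − 9.0376 = 715.49 kPa.
q_all(net) = 715.49 / 3 = 238.5 kPa.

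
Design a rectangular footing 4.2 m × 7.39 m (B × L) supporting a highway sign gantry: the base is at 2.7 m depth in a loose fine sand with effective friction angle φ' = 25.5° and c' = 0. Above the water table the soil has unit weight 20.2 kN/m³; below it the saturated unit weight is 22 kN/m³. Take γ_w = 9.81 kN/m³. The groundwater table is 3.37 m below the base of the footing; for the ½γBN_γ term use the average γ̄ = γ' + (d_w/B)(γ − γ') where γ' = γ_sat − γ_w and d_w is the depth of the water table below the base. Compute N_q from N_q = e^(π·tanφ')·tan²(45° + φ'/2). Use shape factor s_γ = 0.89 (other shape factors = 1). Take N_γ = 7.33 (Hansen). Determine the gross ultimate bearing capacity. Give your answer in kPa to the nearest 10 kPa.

tan25.5° = 0.477, so N_q = e^(π×0.477)·tan²(57.75°) = 4.475 × 2.512 = 11.24.
Overburden at base level: q = 20.2 × 2.7 = 54.54 kPa.
The water table is 3.37 m below the base (< B = 4.2 m), so the ½γBN_γ term uses γ̄ = γ' + (d_w/B)(γ − γ') = 12.19 + (3.37/4.2)(20.2 − 12.19) = 18.617 kN/m³.
Surcharge term q·N_q = 54.54 × 11.24 = 613.05 kPa; self-weight term 0.5·γ·B·N_γ·s_γ = 0.5 × 18.617 × 4.2 × 7.33 × 0.89 = 255.05 kPa.
q_ult = 613.05 + 255.05 = 868.1 kPa.

q_ult ≈ 870 kPa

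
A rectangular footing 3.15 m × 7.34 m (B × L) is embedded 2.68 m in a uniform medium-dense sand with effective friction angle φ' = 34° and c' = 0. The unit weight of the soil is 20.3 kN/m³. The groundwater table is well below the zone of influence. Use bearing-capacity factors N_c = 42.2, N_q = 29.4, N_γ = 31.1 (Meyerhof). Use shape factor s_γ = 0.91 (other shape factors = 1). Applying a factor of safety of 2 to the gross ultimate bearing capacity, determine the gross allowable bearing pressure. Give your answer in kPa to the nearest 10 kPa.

q = γ·D_f = 20.3 × 2.68 = 54.404 kPa.
q·N_q = 54.404 × 29.4 = 1599.5 kPa
0.5·γ·B·N_γ·s_γ = 0.5 × 20.3 × 3.15 × 31.1 × 0.91 = 904.85 kPa
q_ult = 1599.5 + 904.85 = 2504.3 kPa.
q_all = q_ult / FS = 2504.3 / 2 = 1252.2 kPa.

q_all ≈ 1250 kPa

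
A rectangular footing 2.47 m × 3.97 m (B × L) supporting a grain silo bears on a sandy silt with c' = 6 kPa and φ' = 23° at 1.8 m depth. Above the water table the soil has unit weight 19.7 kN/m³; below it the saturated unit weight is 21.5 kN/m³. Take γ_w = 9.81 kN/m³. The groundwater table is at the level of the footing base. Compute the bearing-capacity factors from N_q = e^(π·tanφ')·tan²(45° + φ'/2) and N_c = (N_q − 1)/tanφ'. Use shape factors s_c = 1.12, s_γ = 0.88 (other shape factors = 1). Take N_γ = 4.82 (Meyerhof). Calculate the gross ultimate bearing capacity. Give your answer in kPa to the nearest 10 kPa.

q_ult ≈ 490 kPa

tan23° = 0.4245, so N_q = e^(π×0.4245)·tan²(56.5°) = 3.794 × 2.283 = 8.66.
N_c = (8.66 − 1)/tan23° = 18.05.
q = γ·D_f = 19.7 × 1.8 = 35.46 kPa.
For the ½γBN_γ term take γ' = 21.5 − 9.81 = 11.69 kN/m³ (soil below base is submerged).
c·N_c·s_c = 6 × 18.049 × 1.12 = 121.29 kPa
q·N_q = 35.46 × 8.6612 = 307.13 kPa
0.5·γ·B·N_γ·s_γ = 0.5 × 11.69 × 2.47 × 4.82 × 0.88 = 61.237 kPa
q_ult = 121.29 + 307.13 + 61.237 = 489.65 kPa.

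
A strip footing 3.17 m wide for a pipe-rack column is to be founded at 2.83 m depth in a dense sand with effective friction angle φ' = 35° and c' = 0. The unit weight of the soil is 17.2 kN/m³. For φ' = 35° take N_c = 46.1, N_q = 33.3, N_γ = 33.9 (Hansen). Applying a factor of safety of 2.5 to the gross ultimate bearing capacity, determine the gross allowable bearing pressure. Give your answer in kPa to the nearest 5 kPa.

Overburden at base level: q = 17.2 × 2.83 = 48.676 kPa.
Surcharge term q·N_q = 48.676 × 33.3 = 1620.9 kPa; self-weight term 0.5·γ·B·N_γ = 0.5 × 17.2 × 3.17 × 33.9 = 924.18 kPa.
q_ult = 1620.9 + 924.18 = 2545.1 kPa.
q_all = q_ult / FS = 2545.1 / 2.5 = 1018 kPa.

q_all ≈ 1020 kPa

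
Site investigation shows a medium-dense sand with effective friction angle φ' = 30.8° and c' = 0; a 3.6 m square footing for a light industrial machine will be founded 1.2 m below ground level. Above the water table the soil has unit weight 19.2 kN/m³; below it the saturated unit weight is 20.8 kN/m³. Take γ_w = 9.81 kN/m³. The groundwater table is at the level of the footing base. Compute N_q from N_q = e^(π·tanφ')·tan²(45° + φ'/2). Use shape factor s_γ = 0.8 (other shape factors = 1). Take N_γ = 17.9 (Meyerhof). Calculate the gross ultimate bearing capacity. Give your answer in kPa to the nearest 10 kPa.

q_ult ≈ 750 kPa

tan30.8° = 0.5961, so N_q = e^(π×0.5961)·tan²(60.4°) = 6.506 × 3.099 = 20.16.
q = γ·D_f = 19.2 × 1.2 = 23.04 kPa.
For the ½γBN_γ term take γ' = 20.8 − 9.81 = 10.99 kN/m³ (soil below base is submerged).
q·N_q = 23.04 × 20.161 = 464.51 kPa
0.5·γ·B·N_γ·s_γ = 0.5 × 10.99 × 3.6 × 17.9 × 0.8 = 283.28 kPa
q_ult = 464.51 + 283.28 = 747.79 kPa.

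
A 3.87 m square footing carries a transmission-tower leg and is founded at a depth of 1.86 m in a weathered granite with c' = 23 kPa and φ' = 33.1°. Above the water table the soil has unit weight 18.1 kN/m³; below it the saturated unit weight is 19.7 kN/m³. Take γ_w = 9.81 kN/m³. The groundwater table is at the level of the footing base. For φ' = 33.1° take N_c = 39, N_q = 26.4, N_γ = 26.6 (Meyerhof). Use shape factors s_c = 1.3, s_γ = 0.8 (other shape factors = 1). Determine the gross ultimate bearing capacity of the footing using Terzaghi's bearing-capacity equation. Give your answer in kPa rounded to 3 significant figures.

Effective surcharge at the founding depth q = γ·D_f = 18.1 × 1.86 = 33.666 kPa.
The water table coincides with the base, so in the self-weight term γ → γ' = 9.89 kN/m³.
q_ult = c·N_c·s_c + q·N_q + 0.5·γ·B·N_γ·s_γ
     = 23 × 39 × 1.3 + 33.666 × 26.4 + 0.5 × 9.89 × 3.87 × 26.6 × 0.8
     = 1166.1 + 888.78 + 407.24 = 2462.1 kPa.

q_ult ≈ 2460 kPa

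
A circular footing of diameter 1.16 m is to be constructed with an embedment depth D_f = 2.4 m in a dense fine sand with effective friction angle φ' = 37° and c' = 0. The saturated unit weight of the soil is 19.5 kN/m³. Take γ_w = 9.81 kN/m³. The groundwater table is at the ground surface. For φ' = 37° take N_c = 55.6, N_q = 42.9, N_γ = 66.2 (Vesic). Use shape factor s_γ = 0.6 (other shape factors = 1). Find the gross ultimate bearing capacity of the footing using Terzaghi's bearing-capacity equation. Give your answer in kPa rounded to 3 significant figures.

q_ult ≈ 1220 kPa

With the water table at the surface the whole profile is submerged: γ' = 19.5 − 9.81 = 9.69 kN/m³, so q = γ'·D_f = 23.256 kPa; the same γ' applies in the ½γBN_γ term.
q_ult = q·N_q + 0.5·γ·B·N_γ·s_γ
     = 23.256 × 42.9 + 0.5 × 9.69 × 1.16 × 66.2 × 0.6
     = 997.68 + 223.23 = 1220.9 kPa.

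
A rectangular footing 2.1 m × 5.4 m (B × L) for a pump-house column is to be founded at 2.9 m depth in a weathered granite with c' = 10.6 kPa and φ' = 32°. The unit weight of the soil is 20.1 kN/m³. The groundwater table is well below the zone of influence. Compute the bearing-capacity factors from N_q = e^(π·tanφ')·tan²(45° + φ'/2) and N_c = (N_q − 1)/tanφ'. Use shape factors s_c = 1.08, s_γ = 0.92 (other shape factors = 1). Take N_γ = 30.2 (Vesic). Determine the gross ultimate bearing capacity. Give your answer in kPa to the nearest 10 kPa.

q_ult ≈ 2340 kPa

tan32° = 0.6249, so N_q = e^(π×0.6249)·tan²(61°) = 7.121 × 3.255 = 23.18.
N_c = (23.18 − 1)/tan32° = 35.49.
Overburden at base level: q = 20.1 × 2.9 = 58.29 kPa.
Cohesion term c·N_c·s_c = 10.6 × 35.49 × 1.08 = 406.29 kPa; surcharge term q·N_q = 58.29 × 23.177 = 1351 kPa; self-weight term 0.5·γ·B·N_γ·s_γ = 0.5 × 20.1 × 2.1 × 30.2 × 0.92 = 586.38 kPa.
q_ult = 406.29 + 1351 + 586.38 = 2343.6 kPa.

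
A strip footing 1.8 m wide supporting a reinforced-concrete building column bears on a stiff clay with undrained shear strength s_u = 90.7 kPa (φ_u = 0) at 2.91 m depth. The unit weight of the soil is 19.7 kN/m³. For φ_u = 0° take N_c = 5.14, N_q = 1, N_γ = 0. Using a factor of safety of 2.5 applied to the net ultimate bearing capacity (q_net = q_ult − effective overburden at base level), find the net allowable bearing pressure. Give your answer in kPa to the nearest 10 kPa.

q_all(net) ≈ 190 kPa

Overburden at base level: q = 19.7 × 2.91 = 57.327 kPa.
Cohesion term c·N_c = 90.7 × 5.14 = 466.2 kPa; surcharge term q·N_q = 57.327 × 1 = 57.327 kPa.
q_ult = 466.2 + 57.327 = 523.52 kPa.
Net ultimate: q_net = 523.52 − 57.327 = 466.2 kPa.
q_all(net) = 466.2 / 2.5 = 186.48 kPa.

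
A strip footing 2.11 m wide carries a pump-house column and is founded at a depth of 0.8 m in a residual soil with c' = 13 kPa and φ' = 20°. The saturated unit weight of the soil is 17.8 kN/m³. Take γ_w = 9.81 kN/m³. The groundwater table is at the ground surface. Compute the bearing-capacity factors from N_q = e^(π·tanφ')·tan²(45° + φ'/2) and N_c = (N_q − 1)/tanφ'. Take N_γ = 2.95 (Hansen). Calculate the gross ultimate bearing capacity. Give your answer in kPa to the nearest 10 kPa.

tan20° = 0.364, so N_q = e^(π×0.364)·tan²(55°) = 3.138 × 2.04 = 6.4.
N_c = (6.4 − 1)/tan20° = 14.83.
With the water table at the surface the whole profile is submerged: γ' = 17.8 − 9.81 = 7.99 kN/m³, so q = γ'·D_f = 6.392 kPa; the same γ' applies in the ½γBN_γ term.
q_ult = c·N_c + q·N_q + 0.5·γ·B·N_γ
     = 13 × 14.835 + 6.392 × 6.3994 + 0.5 × 7.99 × 2.11 × 2.95
     = 192.85 + 40.905 + 24.867 = 258.62 kPa.

q_ult ≈ 260 kPa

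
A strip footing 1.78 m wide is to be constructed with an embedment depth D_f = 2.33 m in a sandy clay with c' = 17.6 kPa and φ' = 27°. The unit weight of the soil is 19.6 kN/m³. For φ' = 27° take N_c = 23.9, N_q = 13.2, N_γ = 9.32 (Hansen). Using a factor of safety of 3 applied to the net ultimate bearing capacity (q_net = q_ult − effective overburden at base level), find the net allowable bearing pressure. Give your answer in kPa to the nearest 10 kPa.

q = γ·D_f = 19.6 × 2.33 = 45.668 kPa.
c·N_c = 17.6 × 23.9 = 420.64 kPa
q·N_q = 45.668 × 13.2 = 602.82 kPa
0.5·γ·B·N_γ = 0.5 × 19.6 × 1.78 × 9.32 = 162.58 kPa
q_ult = 420.64 + 602.82 + 162.58 = 1186 kPa.
Net ultimate: q_net = 1186 − 45.668 = 1140.4 kPa.
q_all(net) = 1140.4 / 3 = 380.12 kPa.

q_all(net) ≈ 380 kPa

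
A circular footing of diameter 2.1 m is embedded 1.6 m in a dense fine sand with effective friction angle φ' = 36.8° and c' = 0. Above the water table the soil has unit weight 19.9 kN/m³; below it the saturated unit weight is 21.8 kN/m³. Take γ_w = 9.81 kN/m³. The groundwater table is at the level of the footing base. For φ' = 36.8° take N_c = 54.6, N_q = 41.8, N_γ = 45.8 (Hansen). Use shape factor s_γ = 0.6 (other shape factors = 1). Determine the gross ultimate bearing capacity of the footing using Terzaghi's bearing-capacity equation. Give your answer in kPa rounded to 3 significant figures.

q_ult ≈ 1680 kPa

Overburden at base level: q = 19.9 × 1.6 = 31.84 kPa.
Below the base the soil is submerged, so the ½γBN_γ term uses γ' = 21.8 − 9.81 = 11.99 kN/m³.
Surcharge term q·N_q = 31.84 × 41.8 = 1330.9 kPa; self-weight term 0.5·γ·B·N_γ·s_γ = 0.5 × 11.99 × 2.1 × 45.8 × 0.6 = 345.96 kPa.
q_ult = 1330.9 + 345.96 = 1676.9 kPa.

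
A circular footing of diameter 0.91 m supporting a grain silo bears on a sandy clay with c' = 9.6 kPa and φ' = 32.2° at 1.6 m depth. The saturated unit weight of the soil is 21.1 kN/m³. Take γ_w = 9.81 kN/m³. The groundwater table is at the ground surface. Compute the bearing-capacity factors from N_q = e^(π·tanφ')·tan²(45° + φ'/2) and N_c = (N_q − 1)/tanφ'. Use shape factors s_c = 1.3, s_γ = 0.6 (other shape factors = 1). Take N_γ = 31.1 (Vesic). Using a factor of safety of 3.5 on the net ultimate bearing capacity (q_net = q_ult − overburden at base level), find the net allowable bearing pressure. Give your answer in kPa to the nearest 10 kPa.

N_q = e^(π·tan32.2°)·tan²(61.1°) = 23.73; N_c = (N_q − 1)/tanφ' = 36.09.
γ' = 21.1 − 9.81 = 11.29 kN/m³ (submerged throughout). q = 11.29 × 1.6 = 18.064 kPa; the same γ' applies in the ½γBN_γ term.
c·N_c·s_c = 9.6 × 36.092 × 1.3 = 450.43 kPa
q·N_q = 18.064 × 23.728 = 428.63 kPa
0.5·γ·B·N_γ·s_γ = 0.5 × 11.29 × 0.91 × 31.1 × 0.6 = 95.855 kPa
q_ult = 450.43 + 428.63 + 95.855 = 974.92 kPa.
q_net = 974.92 − 18.064 = 956.85 kPa.
q_all(net) = 956.85 / 3.5 = 273.39 kPa.

q_all(net) ≈ 270 kPa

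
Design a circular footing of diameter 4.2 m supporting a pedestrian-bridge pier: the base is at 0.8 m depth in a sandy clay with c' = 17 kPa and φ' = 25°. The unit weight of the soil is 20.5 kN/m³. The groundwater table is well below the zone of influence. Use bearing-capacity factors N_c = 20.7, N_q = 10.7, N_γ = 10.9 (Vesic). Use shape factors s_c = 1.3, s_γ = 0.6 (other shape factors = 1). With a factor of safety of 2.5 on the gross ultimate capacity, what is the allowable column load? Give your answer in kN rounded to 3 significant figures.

P_all ≈ 5070 kN

Overburden at base level: q = 20.5 × 0.8 = 16.4 kPa.
Cohesion term c·N_c·s_c = 17 × 20.7 × 1.3 = 457.47 kPa; surcharge term q·N_q = 16.4 × 10.7 = 175.48 kPa; self-weight term 0.5·γ·B·N_γ·s_γ = 0.5 × 20.5 × 4.2 × 10.9 × 0.6 = 281.55 kPa.
q_ult = 457.47 + 175.48 + 281.55 = 914.5 kPa.
Gross allowable pressure q_all = 914.5 / 2.5 = 365.8 kPa.
Footing area = 13.8544 m², so allowable column load = 365.8 × 13.8544 = 5067.9 kN.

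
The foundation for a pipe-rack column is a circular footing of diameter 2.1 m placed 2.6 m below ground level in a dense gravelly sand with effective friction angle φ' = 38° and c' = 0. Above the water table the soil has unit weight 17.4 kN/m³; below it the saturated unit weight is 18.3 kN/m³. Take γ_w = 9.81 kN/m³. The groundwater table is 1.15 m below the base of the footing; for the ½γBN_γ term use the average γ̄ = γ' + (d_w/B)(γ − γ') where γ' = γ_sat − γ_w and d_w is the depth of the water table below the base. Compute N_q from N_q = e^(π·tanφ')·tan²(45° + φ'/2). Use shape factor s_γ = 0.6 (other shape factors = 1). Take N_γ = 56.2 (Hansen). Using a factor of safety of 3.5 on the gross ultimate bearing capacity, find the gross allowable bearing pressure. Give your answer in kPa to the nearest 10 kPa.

q_all ≈ 770 kPa

N_q = e^(π·tan38°)·tan²(64°) = 48.93.
Overburden at base level: q = 17.4 × 2.6 = 45.24 kPa.
The water table is 1.15 m below the base (< B = 2.1 m), so the ½γBN_γ term uses γ̄ = γ' + (d_w/B)(γ − γ') = 8.49 + (1.15/2.1)(17.4 − 8.49) = 13.369 kN/m³.
Surcharge term q·N_q = 45.24 × 48.933 = 2213.7 kPa; self-weight term 0.5·γ·B·N_γ·s_γ = 0.5 × 13.369 × 2.1 × 56.2 × 0.6 = 473.35 kPa.
q_ult = 2213.7 + 473.35 = 2687.1 kPa.
q_all = 2687.1 / 3.5 = 767.74 kPa.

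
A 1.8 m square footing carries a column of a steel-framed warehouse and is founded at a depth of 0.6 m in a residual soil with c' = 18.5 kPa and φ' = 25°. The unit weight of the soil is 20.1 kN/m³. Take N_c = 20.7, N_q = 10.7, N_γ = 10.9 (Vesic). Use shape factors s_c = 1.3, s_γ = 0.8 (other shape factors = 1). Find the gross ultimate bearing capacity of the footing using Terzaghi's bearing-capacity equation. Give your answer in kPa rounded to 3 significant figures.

Overburden at base level: q = 20.1 × 0.6 = 12.06 kPa.
Cohesion term c·N_c·s_c = 18.5 × 20.7 × 1.3 = 497.83 kPa; surcharge term q·N_q = 12.06 × 10.7 = 129.04 kPa; self-weight term 0.5·γ·B·N_γ·s_γ = 0.5 × 20.1 × 1.8 × 10.9 × 0.8 = 157.74 kPa.
q_ult = 497.83 + 129.04 + 157.74 = 784.62 kPa.

q_ult ≈ 785 kPa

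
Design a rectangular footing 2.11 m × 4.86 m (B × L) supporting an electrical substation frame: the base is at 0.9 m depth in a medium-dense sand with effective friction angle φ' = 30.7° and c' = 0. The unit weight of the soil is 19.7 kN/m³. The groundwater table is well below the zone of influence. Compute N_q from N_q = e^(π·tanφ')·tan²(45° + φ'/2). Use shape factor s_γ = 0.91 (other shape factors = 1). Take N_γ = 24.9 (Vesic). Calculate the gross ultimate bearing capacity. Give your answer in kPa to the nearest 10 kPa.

tan30.7° = 0.5938, so N_q = e^(π×0.5938)·tan²(60.35°) = 6.458 × 3.086 = 19.93.
Overburden at base level: q = 19.7 × 0.9 = 17.73 kPa.
Surcharge term q·N_q = 17.73 × 19.931 = 353.37 kPa; self-weight term 0.5·γ·B·N_γ·s_γ = 0.5 × 19.7 × 2.11 × 24.9 × 0.91 = 470.93 kPa.
q_ult = 353.37 + 470.93 = 824.31 kPa.

q_ult ≈ 820 kPa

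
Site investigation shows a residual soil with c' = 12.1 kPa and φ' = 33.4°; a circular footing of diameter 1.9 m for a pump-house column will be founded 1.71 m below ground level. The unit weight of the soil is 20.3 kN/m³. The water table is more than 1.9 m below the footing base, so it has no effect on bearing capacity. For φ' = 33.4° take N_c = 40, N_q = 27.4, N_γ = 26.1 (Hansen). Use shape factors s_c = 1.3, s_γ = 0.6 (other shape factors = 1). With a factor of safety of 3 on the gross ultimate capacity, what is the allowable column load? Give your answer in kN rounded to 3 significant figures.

Overburden at base level: q = 20.3 × 1.71 = 34.713 kPa.
Cohesion term c·N_c·s_c = 12.1 × 40 × 1.3 = 629.2 kPa; surcharge term q·N_q = 34.713 × 27.4 = 951.14 kPa; self-weight term 0.5·γ·B·N_γ·s_γ = 0.5 × 20.3 × 1.9 × 26.1 × 0.6 = 302 kPa.
q_ult = 629.2 + 951.14 + 302 = 1882.3 kPa.
Gross allowable pressure q_all = 1882.3 / 3 = 627.45 kPa.
Footing area = 2.8353 m², so allowable column load = 627.45 × 2.8353 = 1779 kN.

P_all ≈ 1780 kN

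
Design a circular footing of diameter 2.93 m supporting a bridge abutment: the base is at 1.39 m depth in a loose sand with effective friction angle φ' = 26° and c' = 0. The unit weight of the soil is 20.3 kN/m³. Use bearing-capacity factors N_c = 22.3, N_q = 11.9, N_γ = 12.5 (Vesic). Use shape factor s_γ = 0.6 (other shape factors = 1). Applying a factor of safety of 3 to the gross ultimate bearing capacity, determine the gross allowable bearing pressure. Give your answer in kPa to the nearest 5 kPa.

q_all ≈ 185 kPa

q = γ·D_f = 20.3 × 1.39 = 28.217 kPa.
q·N_q = 28.217 × 11.9 = 335.78 kPa
0.5·γ·B·N_γ·s_γ = 0.5 × 20.3 × 2.93 × 12.5 × 0.6 = 223.05 kPa
q_ult = 335.78 + 223.05 = 558.83 kPa.
q_all = q_ult / FS = 558.83 / 3 = 186.28 kPa.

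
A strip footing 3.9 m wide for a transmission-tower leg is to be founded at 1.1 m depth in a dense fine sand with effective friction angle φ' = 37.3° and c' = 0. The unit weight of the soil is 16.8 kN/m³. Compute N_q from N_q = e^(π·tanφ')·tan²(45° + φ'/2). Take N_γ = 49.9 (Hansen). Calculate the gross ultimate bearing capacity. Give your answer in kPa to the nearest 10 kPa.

q_ult ≈ 2460 kPa

tan37.3° = 0.7618, so N_q = e^(π×0.7618)·tan²(63.65°) = 10.949 × 4.076 = 44.63.
q = γ·D_f = 16.8 × 1.1 = 18.48 kPa.
q·N_q = 18.48 × 44.628 = 824.73 kPa
0.5·γ·B·N_γ = 0.5 × 16.8 × 3.9 × 49.9 = 1634.7 kPa
q_ult = 824.73 + 1634.7 = 2459.5 kPa.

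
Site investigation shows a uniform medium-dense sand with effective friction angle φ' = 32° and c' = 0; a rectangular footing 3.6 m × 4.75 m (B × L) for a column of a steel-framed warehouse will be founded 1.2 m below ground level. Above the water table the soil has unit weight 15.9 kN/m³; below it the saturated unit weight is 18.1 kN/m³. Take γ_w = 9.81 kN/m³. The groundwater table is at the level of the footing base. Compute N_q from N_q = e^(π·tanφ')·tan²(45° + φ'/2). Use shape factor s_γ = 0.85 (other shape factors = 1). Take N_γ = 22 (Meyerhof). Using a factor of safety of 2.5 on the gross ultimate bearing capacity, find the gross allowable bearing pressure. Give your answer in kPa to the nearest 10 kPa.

q_all ≈ 290 kPa

N_q = e^(π·tan32°)·tan²(61°) = 23.18.
Overburden at base level: q = 15.9 × 1.2 = 19.08 kPa.
Below the base the soil is submerged, so the ½γBN_γ term uses γ' = 18.1 − 9.81 = 8.29 kN/m³.
Surcharge term q·N_q = 19.08 × 23.177 = 442.21 kPa; self-weight term 0.5·γ·B·N_γ·s_γ = 0.5 × 8.29 × 3.6 × 22 × 0.85 = 279.04 kPa.
q_ult = 442.21 + 279.04 = 721.25 kPa.
q_all = 721.25 / 2.5 = 288.5 kPa.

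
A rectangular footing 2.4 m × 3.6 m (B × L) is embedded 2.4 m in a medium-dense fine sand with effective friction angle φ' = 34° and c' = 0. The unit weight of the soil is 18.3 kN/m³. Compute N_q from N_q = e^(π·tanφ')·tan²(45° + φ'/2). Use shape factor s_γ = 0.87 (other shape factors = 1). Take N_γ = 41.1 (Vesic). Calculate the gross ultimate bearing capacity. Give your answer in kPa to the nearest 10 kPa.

tan34° = 0.6745, so N_q = e^(π×0.6745)·tan²(62°) = 8.323 × 3.537 = 29.44.
Effective surcharge at the founding depth q = γ·D_f = 18.3 × 2.4 = 43.92 kPa.
q_ult = q·N_q + 0.5·γ·B·N_γ·s_γ
     = 43.92 × 29.44 + 0.5 × 18.3 × 2.4 × 41.1 × 0.87
     = 1293 + 785.22 = 2078.2 kPa.

q_ult ≈ 2080 kPa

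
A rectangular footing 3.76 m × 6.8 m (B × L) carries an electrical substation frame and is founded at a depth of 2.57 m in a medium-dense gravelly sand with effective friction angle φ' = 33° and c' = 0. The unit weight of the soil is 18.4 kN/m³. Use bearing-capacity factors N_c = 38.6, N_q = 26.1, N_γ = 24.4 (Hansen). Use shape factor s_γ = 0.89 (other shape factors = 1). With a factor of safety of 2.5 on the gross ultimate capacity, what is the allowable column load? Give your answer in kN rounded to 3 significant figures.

Overburden at base level: q = 18.4 × 2.57 = 47.288 kPa.
Surcharge term q·N_q = 47.288 × 26.1 = 1234.2 kPa; self-weight term 0.5·γ·B·N_γ·s_γ = 0.5 × 18.4 × 3.76 × 24.4 × 0.89 = 751.2 kPa.
q_ult = 1234.2 + 751.2 = 1985.4 kPa.
Gross allowable pressure q_all = 1985.4 / 2.5 = 794.17 kPa.
Footing area = 25.568 m², so allowable column load = 794.17 × 25.568 = 20305 kN.

P_all ≈ 20300 kN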